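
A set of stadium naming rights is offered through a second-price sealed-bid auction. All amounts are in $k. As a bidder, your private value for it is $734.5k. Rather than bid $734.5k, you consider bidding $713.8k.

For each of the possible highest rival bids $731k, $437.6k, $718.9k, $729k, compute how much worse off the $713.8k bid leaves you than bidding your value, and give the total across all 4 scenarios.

The deviation costs you only when the competing bid falls strictly between $713.8k and $734.5k; elsewhere both bids give the same outcome.
$731k: truthful payoff $3.5k, deviation payoff $0k → loss $3.5k.
$437.6k: outcomes coincide → loss $0k.
$718.9k: truthful payoff $15.6k, deviation payoff $0k → loss $15.6k.
$729k: truthful payoff $5.5k, deviation payoff $0k → loss $5.5k.
Total loss = $3.5k + $15.6k + $5.5k = $24.6k.
Truthful bidding weakly dominates here: raising your bid can only win items priced above your value, and lowering it can only forfeit items priced below.

$24.6k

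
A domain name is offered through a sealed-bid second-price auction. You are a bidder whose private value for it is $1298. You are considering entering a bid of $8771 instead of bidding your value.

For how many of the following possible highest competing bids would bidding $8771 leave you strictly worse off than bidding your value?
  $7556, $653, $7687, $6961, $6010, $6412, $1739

The deviation hurts exactly when the highest competing bid lies strictly between $1298 and $8771 — overbidding then wins at a price above your value.
$7556: inside the interval → strictly worse (loss $6258).
$653: below both → same outcome either way.
$7687: inside the interval → strictly worse (loss $6389).
$6961: inside the interval → strictly worse (loss $5663).
$6010: inside the interval → strictly worse (loss $4712).
$6412: inside the interval → strictly worse (loss $5114).
$1739: inside the interval → strictly worse (loss $441).
Count: 6.

6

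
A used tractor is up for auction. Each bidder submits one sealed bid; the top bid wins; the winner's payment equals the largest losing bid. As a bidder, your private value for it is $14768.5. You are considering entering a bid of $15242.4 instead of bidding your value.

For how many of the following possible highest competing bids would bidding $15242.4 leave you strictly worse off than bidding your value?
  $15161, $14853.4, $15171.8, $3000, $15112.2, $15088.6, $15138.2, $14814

The deviation hurts exactly when the highest competing bid lies strictly between $14768.5 and $15242.4 — overbidding then wins at a price above your value.
$15161: inside the interval → strictly worse (loss $392.5).
$14853.4: inside the interval → strictly worse (loss $84.9).
$15171.8: inside the interval → strictly worse (loss $403.3).
$3000: below both → same outcome either way.
$15112.2: inside the interval → strictly worse (loss $343.7).
$15088.6: inside the interval → strictly worse (loss $320.1).
$15138.2: inside the interval → strictly worse (loss $369.7).
$14814: inside the interval → strictly worse (loss $45.5).
Count: 7.

7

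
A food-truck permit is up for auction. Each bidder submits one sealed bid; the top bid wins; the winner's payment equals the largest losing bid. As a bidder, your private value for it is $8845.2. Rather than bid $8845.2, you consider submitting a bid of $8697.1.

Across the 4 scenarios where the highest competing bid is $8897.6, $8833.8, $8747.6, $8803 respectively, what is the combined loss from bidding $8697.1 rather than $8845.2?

The deviation costs you only when the competing bid falls strictly between $8697.1 and $8845.2; elsewhere both bids give the same outcome.
$8897.6: outcomes coincide → loss $0.
$8833.8: truthful payoff $11.4, deviation payoff $0 → loss $11.4.
$8747.6: truthful payoff $97.6, deviation payoff $0 → loss $97.6.
$8803: truthful payoff $42.2, deviation payoff $0 → loss $42.2.
Total loss = $11.4 + $97.6 + $42.2 = $151.2.

$151.2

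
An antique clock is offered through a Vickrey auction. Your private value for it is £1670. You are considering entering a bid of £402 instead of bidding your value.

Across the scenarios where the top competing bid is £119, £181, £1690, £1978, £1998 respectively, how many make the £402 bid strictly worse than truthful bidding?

The deviation hurts exactly when the highest competing bid lies strictly between £402 and £1670 — underbidding then forfeits a profitable win.
£119: below both → same outcome either way.
£181: below both → same outcome either way.
£1690: above both → same outcome either way.
£1978: above both → same outcome either way.
£1998: above both → same outcome either way.
Count: 0.

0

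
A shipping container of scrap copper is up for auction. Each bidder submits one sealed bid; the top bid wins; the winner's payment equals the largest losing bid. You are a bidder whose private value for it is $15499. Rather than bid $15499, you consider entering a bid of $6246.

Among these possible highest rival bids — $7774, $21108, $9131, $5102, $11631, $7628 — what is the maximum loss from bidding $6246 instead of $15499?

$7871

$7774: truthful gives $7725, deviation gives $0 → loss $7725.
$21108: same outcome either way → loss $0.
$9131: truthful gives $6368, deviation gives $0 → loss $6368.
$5102: same outcome either way → loss $0.
$11631: truthful gives $3868, deviation gives $0 → loss $3868.
$7628: truthful gives $7871, deviation gives $0 → loss $7871.
Maximum loss: $7871.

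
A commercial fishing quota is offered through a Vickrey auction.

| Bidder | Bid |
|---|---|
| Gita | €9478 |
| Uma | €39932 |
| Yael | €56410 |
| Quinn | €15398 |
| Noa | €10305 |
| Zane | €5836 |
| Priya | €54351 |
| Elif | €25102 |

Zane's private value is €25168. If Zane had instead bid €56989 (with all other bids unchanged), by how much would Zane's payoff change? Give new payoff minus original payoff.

−€31242

The highest bid among the other bidders is €56410; Zane's bid doesn't change that.
Original bid €5836: Zane is not highest (top rival bid is €56410); payoff €0.
Alternative bid €56989: Zane is highest, pays the top rival bid €56410; payoff €25168 − €56410 = −€31242.
Change in payoff = −€31242 − (€0) = −€31242.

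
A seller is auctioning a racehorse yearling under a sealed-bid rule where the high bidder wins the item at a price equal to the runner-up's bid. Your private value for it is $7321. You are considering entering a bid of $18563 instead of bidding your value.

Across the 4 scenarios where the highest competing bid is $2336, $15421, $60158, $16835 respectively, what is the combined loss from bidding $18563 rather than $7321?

$17614

The deviation costs you only when the competing bid falls strictly between $7321 and $18563; elsewhere both bids give the same outcome.
$2336: outcomes coincide → loss $0.
$15421: truthful payoff $0, deviation payoff −$8100 → loss $8100.
$60158: outcomes coincide → loss $0.
$16835: truthful payoff $0, deviation payoff −$9514 → loss $9514.
Total loss = $8100 + $9514 = $17614.
In a second-price auction your bid sets only whether you win, not what you pay, so bidding your true value is weakly dominant.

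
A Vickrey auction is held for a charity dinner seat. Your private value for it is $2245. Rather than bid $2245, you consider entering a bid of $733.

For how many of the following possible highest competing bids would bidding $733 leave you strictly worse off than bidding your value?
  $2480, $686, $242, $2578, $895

The deviation hurts exactly when the highest competing bid lies strictly between $733 and $2245 — underbidding then forfeits a profitable win.
$2480: above both → same outcome either way.
$686: below both → same outcome either way.
$242: below both → same outcome either way.
$2578: above both → same outcome either way.
$895: inside the interval → strictly worse (loss $1350).
Count: 1.

1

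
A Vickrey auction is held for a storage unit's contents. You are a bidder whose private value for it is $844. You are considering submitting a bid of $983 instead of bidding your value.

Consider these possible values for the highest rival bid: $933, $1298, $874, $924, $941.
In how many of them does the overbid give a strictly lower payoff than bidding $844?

4

The deviation hurts exactly when the highest competing bid lies strictly between $844 and $983 — overbidding then wins at a price above your value.
$933: inside the interval → strictly worse (loss $89).
$1298: above both → same outcome either way.
$874: inside the interval → strictly worse (loss $30).
$924: inside the interval → strictly worse (loss $80).
$941: inside the interval → strictly worse (loss $97).
Count: 4.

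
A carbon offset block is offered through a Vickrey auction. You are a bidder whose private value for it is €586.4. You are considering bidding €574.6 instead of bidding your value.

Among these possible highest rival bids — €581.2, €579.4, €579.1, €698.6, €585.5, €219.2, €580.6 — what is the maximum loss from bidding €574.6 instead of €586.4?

€7.3

€581.2: truthful gives €5.2, deviation gives €0 → loss €5.2.
€579.4: truthful gives €7, deviation gives €0 → loss €7.
€579.1: truthful gives €7.3, deviation gives €0 → loss €7.3.
€698.6: same outcome either way → loss €0.
€585.5: truthful gives €0.9, deviation gives €0 → loss €0.9.
€219.2: same outcome either way → loss €0.
€580.6: truthful gives €5.8, deviation gives €0 → loss €5.8.
Maximum loss: €7.3.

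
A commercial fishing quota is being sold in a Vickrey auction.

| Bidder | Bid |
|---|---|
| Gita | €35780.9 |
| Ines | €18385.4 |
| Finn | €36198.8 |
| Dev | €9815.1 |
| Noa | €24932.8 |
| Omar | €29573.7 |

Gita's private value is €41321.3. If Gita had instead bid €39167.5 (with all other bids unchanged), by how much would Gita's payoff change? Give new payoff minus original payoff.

€5122.5

The highest bid among the other bidders is €36198.8; Gita's bid doesn't change that.
Original bid €35780.9: Gita is not highest (top rival bid is €36198.8); payoff €0.
Alternative bid €39167.5: Gita is highest, pays the top rival bid €36198.8; payoff €41321.3 − €36198.8 = €5122.5.
Change in payoff = €5122.5 − (€0) = €5122.5.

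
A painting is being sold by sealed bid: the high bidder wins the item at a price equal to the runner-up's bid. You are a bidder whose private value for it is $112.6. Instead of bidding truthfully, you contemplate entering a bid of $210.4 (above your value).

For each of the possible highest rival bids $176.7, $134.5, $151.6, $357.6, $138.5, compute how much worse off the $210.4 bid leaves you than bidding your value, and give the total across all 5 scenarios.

The deviation costs you only when the competing bid falls strictly between $112.6 and $210.4; elsewhere both bids give the same outcome.
$176.7: truthful payoff $0, deviation payoff −$64.1 → loss $64.1.
$134.5: truthful payoff $0, deviation payoff −$21.9 → loss $21.9.
$151.6: truthful payoff $0, deviation payoff −$39 → loss $39.
$357.6: outcomes coincide → loss $0.
$138.5: truthful payoff $0, deviation payoff −$25.9 → loss $25.9.
Total loss = $64.1 + $21.9 + $39 + $25.9 = $150.9.
Truthful bidding weakly dominates here: raising your bid can only win items priced above your value, and lowering it can only forfeit items priced below.

$150.9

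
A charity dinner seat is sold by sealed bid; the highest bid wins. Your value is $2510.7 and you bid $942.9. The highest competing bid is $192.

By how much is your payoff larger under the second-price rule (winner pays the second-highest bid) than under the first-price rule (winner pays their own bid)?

$750.9

You have the highest bid, so you win under either rule.
Second-price: pay $192 → payoff $2318.7.
First-price: pay your own bid $942.9 → payoff $1567.8.
Difference = $2318.7 − ($1567.8) = $750.9.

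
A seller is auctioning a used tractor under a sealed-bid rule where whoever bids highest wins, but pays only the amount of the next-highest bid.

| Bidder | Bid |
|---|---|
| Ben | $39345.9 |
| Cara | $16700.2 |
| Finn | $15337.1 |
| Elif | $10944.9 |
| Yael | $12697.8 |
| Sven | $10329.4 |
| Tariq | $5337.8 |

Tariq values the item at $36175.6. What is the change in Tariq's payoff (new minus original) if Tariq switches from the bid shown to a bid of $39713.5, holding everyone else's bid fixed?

The highest bid among the other bidders is $39345.9; Tariq's bid doesn't change that.
Original bid $5337.8: Tariq is not highest (top rival bid is $39345.9); payoff $0.
Alternative bid $39713.5: Tariq is highest, pays the top rival bid $39345.9; payoff $36175.6 − $39345.9 = −$3170.3.
Change in payoff = −$3170.3 − ($0) = −$3170.3.

−$3170.3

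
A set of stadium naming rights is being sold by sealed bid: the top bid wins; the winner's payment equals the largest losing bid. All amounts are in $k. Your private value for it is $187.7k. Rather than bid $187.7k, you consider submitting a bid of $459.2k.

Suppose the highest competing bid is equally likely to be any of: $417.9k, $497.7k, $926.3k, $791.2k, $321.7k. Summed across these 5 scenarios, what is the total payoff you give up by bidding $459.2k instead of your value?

The deviation costs you only when the competing bid falls strictly between $187.7k and $459.2k; elsewhere both bids give the same outcome.
$417.9k: truthful payoff $0k, deviation payoff −$230.2k → loss $230.2k.
$497.7k: outcomes coincide → loss $0k.
$926.3k: outcomes coincide → loss $0k.
$791.2k: outcomes coincide → loss $0k.
$321.7k: truthful payoff $0k, deviation payoff −$134k → loss $134k.
Total loss = $230.2k + $134k = $364.2k.

$364.2k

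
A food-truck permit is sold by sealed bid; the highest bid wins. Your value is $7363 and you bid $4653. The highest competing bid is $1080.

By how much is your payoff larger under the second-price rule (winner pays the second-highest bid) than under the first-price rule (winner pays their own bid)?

You have the highest bid, so you win under either rule.
Second-price: pay $1080 → payoff $6283.
First-price: pay your own bid $4653 → payoff $2710.
Difference = $6283 − ($2710) = $3573.

$3573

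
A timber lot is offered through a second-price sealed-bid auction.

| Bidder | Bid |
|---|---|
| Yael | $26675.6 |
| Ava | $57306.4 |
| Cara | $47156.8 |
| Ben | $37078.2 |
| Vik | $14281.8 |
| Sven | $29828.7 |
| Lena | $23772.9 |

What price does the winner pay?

Highest bid: Ava at $57306.4, so Ava wins.
Second-highest bid: Cara at $47156.8 — that is the price the winner pays.

$47156.8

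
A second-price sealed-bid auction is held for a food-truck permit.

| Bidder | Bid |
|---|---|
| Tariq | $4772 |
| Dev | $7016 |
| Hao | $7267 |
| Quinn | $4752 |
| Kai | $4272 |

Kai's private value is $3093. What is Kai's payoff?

Highest bid: Hao at $7267, so Hao wins.
Second-highest bid: Dev at $7016 — that is the price the winner pays.
Kai did not win, so Kai pays nothing and receives nothing: payoff $0.

$0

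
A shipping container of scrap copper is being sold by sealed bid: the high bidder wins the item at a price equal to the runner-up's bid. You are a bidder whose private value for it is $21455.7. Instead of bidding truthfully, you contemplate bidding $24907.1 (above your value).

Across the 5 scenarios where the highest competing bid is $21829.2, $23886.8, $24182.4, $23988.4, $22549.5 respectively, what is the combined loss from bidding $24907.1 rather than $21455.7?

$9157.8

The deviation costs you only when the competing bid falls strictly between $21455.7 and $24907.1; elsewhere both bids give the same outcome.
$21829.2: truthful payoff $0, deviation payoff −$373.5 → loss $373.5.
$23886.8: truthful payoff $0, deviation payoff −$2431.1 → loss $2431.1.
$24182.4: truthful payoff $0, deviation payoff −$2726.7 → loss $2726.7.
$23988.4: truthful payoff $0, deviation payoff −$2532.7 → loss $2532.7.
$22549.5: truthful payoff $0, deviation payoff −$1093.8 → loss $1093.8.
Total loss = $373.5 + $2431.1 + $2726.7 + $2532.7 + $1093.8 = $9157.8.
Because the price is fixed by the runner-up's bid, deviating from your value can only change a good outcome into a bad one — never the reverse.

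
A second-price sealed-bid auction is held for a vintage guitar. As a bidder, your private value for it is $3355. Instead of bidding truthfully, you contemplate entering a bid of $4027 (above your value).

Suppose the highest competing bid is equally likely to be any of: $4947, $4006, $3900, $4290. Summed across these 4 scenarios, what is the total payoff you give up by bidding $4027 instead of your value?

$1196

The deviation costs you only when the competing bid falls strictly between $3355 and $4027; elsewhere both bids give the same outcome.
$4947: outcomes coincide → loss $0.
$4006: truthful payoff $0, deviation payoff −$651 → loss $651.
$3900: truthful payoff $0, deviation payoff −$545 → loss $545.
$4290: outcomes coincide → loss $0.
Total loss = $651 + $545 = $1196.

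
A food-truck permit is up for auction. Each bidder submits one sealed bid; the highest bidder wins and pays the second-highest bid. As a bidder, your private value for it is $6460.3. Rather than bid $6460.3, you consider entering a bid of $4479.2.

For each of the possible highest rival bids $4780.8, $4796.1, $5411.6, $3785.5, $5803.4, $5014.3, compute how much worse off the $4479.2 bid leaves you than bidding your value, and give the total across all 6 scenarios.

$6495.3

The deviation costs you only when the competing bid falls strictly between $4479.2 and $6460.3; elsewhere both bids give the same outcome.
$4780.8: truthful payoff $1679.5, deviation payoff $0 → loss $1679.5.
$4796.1: truthful payoff $1664.2, deviation payoff $0 → loss $1664.2.
$5411.6: truthful payoff $1048.7, deviation payoff $0 → loss $1048.7.
$3785.5: outcomes coincide → loss $0.
$5803.4: truthful payoff $656.9, deviation payoff $0 → loss $656.9.
$5014.3: truthful payoff $1446, deviation payoff $0 → loss $1446.
Total loss = $1679.5 + $1664.2 + $1048.7 + $656.9 + $1446 = $6495.3.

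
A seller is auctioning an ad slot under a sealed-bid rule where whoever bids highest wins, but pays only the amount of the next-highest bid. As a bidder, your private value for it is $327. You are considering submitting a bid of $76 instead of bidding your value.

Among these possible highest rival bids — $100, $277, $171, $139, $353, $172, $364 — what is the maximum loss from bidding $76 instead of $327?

$100: truthful gives $227, deviation gives $0 → loss $227.
$277: truthful gives $50, deviation gives $0 → loss $50.
$171: truthful gives $156, deviation gives $0 → loss $156.
$139: truthful gives $188, deviation gives $0 → loss $188.
$353: same outcome either way → loss $0.
$172: truthful gives $155, deviation gives $0 → loss $155.
$364: same outcome either way → loss $0.
Maximum loss: $227.

$227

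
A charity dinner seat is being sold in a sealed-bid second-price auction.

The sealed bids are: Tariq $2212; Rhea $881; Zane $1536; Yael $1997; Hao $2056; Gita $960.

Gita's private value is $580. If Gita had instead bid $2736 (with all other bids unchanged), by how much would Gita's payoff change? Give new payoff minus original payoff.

−$1632

The highest bid among the other bidders is $2212; Gita's bid doesn't change that.
Original bid $960: Gita is not highest (top rival bid is $2212); payoff $0.
Alternative bid $2736: Gita is highest, pays the top rival bid $2212; payoff $580 − $2212 = −$1632.
Change in payoff = −$1632 − ($0) = −$1632.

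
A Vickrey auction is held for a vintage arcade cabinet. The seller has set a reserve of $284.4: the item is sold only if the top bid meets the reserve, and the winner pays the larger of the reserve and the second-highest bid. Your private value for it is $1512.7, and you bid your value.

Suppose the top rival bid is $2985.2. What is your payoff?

Your bid $1512.7 is below the highest competing bid $2985.2, so you lose. Payoff $0.

$0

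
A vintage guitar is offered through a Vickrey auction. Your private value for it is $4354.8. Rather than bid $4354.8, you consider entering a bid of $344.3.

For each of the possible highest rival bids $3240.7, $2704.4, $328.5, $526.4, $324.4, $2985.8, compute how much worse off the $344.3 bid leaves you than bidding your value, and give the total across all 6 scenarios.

$7961.9

The deviation costs you only when the competing bid falls strictly between $344.3 and $4354.8; elsewhere both bids give the same outcome.
$3240.7: truthful payoff $1114.1, deviation payoff $0 → loss $1114.1.
$2704.4: truthful payoff $1650.4, deviation payoff $0 → loss $1650.4.
$328.5: outcomes coincide → loss $0.
$526.4: truthful payoff $3828.4, deviation payoff $0 → loss $3828.4.
$324.4: outcomes coincide → loss $0.
$2985.8: truthful payoff $1369, deviation payoff $0 → loss $1369.
Total loss = $1114.1 + $1650.4 + $3828.4 + $1369 = $7961.9.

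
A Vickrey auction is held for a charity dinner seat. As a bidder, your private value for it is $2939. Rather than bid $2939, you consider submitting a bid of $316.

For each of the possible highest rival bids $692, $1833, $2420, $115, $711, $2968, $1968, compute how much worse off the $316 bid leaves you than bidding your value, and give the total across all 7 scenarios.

The deviation costs you only when the competing bid falls strictly between $316 and $2939; elsewhere both bids give the same outcome.
$692: truthful payoff $2247, deviation payoff $0 → loss $2247.
$1833: truthful payoff $1106, deviation payoff $0 → loss $1106.
$2420: truthful payoff $519, deviation payoff $0 → loss $519.
$115: outcomes coincide → loss $0.
$711: truthful payoff $2228, deviation payoff $0 → loss $2228.
$2968: outcomes coincide → loss $0.
$1968: truthful payoff $971, deviation payoff $0 → loss $971.
Total loss = $2247 + $1106 + $519 + $2228 + $971 = $7071.

$7071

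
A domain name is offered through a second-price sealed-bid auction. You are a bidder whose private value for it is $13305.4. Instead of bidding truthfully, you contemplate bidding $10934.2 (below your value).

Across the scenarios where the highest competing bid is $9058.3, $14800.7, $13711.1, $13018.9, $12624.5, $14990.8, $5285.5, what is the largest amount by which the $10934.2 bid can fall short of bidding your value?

$680.9

$9058.3: same outcome either way → loss $0.
$14800.7: same outcome either way → loss $0.
$13711.1: same outcome either way → loss $0.
$13018.9: truthful gives $286.5, deviation gives $0 → loss $286.5.
$12624.5: truthful gives $680.9, deviation gives $0 → loss $680.9.
$14990.8: same outcome either way → loss $0.
$5285.5: same outcome either way → loss $0.
Maximum loss: $680.9.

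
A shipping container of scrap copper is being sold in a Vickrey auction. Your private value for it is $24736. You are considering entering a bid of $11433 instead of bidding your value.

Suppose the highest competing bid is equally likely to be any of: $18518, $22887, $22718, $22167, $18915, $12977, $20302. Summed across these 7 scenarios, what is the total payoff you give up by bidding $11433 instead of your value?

The deviation costs you only when the competing bid falls strictly between $11433 and $24736; elsewhere both bids give the same outcome.
$18518: truthful payoff $6218, deviation payoff $0 → loss $6218.
$22887: truthful payoff $1849, deviation payoff $0 → loss $1849.
$22718: truthful payoff $2018, deviation payoff $0 → loss $2018.
$22167: truthful payoff $2569, deviation payoff $0 → loss $2569.
$18915: truthful payoff $5821, deviation payoff $0 → loss $5821.
$12977: truthful payoff $11759, deviation payoff $0 → loss $11759.
$20302: truthful payoff $4434, deviation payoff $0 → loss $4434.
Total loss = $6218 + $1849 + $2018 + $2569 + $5821 + $11759 + $4434 = $34668.

$34668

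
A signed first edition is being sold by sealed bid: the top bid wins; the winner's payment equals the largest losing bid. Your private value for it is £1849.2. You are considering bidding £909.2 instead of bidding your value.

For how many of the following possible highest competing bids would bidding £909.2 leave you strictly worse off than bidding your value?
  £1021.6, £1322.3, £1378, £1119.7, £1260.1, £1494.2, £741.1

6

The deviation hurts exactly when the highest competing bid lies strictly between £909.2 and £1849.2 — underbidding then forfeits a profitable win.
£1021.6: inside the interval → strictly worse (loss £827.6).
£1322.3: inside the interval → strictly worse (loss £526.9).
£1378: inside the interval → strictly worse (loss £471.2).
£1119.7: inside the interval → strictly worse (loss £729.5).
£1260.1: inside the interval → strictly worse (loss £589.1).
£1494.2: inside the interval → strictly worse (loss £355).
£741.1: below both → same outcome either way.
Count: 6.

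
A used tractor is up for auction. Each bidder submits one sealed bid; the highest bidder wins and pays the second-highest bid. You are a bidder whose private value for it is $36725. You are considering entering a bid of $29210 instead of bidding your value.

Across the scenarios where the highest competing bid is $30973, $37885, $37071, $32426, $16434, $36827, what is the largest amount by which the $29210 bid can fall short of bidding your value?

$30973: truthful gives $5752, deviation gives $0 → loss $5752.
$37885: same outcome either way → loss $0.
$37071: same outcome either way → loss $0.
$32426: truthful gives $4299, deviation gives $0 → loss $4299.
$16434: same outcome either way → loss $0.
$36827: same outcome either way → loss $0.
Maximum loss: $5752.

$5752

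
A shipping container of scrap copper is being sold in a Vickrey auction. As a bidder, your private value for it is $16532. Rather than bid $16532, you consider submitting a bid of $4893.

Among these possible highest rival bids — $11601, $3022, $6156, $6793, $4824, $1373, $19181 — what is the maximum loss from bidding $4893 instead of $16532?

$11601: truthful gives $4931, deviation gives $0 → loss $4931.
$3022: same outcome either way → loss $0.
$6156: truthful gives $10376, deviation gives $0 → loss $10376.
$6793: truthful gives $9739, deviation gives $0 → loss $9739.
$4824: same outcome either way → loss $0.
$1373: same outcome either way → loss $0.
$19181: same outcome either way → loss $0.
Maximum loss: $10376.

$10376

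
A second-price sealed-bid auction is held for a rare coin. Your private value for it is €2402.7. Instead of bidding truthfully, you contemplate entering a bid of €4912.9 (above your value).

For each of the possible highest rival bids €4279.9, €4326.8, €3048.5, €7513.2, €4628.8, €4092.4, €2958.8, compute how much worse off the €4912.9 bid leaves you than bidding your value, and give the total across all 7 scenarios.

The deviation costs you only when the competing bid falls strictly between €2402.7 and €4912.9; elsewhere both bids give the same outcome.
€4279.9: truthful payoff €0, deviation payoff −€1877.2 → loss €1877.2.
€4326.8: truthful payoff €0, deviation payoff −€1924.1 → loss €1924.1.
€3048.5: truthful payoff €0, deviation payoff −€645.8 → loss €645.8.
€7513.2: outcomes coincide → loss €0.
€4628.8: truthful payoff €0, deviation payoff −€2226.1 → loss €2226.1.
€4092.4: truthful payoff €0, deviation payoff −€1689.7 → loss €1689.7.
€2958.8: truthful payoff €0, deviation payoff −€556.1 → loss €556.1.
Total loss = €1877.2 + €1924.1 + €645.8 + €2226.1 + €1689.7 + €556.1 = €8919.
Truthful bidding weakly dominates here: raising your bid can only win items priced above your value, and lowering it can only forfeit items priced below.

€8919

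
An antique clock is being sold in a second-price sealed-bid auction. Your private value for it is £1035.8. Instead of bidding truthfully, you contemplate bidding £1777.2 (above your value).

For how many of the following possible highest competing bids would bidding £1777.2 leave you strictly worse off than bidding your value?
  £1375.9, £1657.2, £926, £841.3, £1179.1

3

The deviation hurts exactly when the highest competing bid lies strictly between £1035.8 and £1777.2 — overbidding then wins at a price above your value.
£1375.9: inside the interval → strictly worse (loss £340.1).
£1657.2: inside the interval → strictly worse (loss £621.4).
£926: below both → same outcome either way.
£841.3: below both → same outcome either way.
£1179.1: inside the interval → strictly worse (loss £143.3).
Count: 3.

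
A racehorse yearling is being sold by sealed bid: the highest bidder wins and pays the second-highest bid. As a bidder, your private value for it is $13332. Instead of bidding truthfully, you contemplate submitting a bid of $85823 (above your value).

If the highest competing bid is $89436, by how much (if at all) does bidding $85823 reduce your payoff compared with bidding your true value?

$0

Bidding your value $13332: you lose (since $13332 < $89436). Payoff $0.
Bidding $85823: you lose. Payoff $0.
Difference = $0 − $0 = $0; both bids lead to the same outcome because the competing bid is above both your value and your alternative bid.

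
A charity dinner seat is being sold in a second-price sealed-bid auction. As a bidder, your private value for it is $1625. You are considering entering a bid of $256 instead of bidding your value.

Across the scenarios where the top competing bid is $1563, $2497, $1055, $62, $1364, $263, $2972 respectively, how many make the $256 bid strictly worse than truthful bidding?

4

The deviation hurts exactly when the highest competing bid lies strictly between $256 and $1625 — underbidding then forfeits a profitable win.
$1563: inside the interval → strictly worse (loss $62).
$2497: above both → same outcome either way.
$1055: inside the interval → strictly worse (loss $570).
$62: below both → same outcome either way.
$1364: inside the interval → strictly worse (loss $261).
$263: inside the interval → strictly worse (loss $1362).
$2972: above both → same outcome either way.
Count: 4.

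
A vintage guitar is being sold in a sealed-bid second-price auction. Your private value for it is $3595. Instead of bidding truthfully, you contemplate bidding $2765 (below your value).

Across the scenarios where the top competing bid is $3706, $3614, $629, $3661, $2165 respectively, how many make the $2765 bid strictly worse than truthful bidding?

The deviation hurts exactly when the highest competing bid lies strictly between $2765 and $3595 — underbidding then forfeits a profitable win.
$3706: above both → same outcome either way.
$3614: above both → same outcome either way.
$629: below both → same outcome either way.
$3661: above both → same outcome either way.
$2165: below both → same outcome either way.
Count: 0.

0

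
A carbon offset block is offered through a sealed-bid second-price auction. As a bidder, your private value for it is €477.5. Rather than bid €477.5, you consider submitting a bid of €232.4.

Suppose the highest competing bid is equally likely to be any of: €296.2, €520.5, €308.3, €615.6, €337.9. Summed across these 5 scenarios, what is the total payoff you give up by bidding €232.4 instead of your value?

€490.1

The deviation costs you only when the competing bid falls strictly between €232.4 and €477.5; elsewhere both bids give the same outcome.
€296.2: truthful payoff €181.3, deviation payoff €0 → loss €181.3.
€520.5: outcomes coincide → loss €0.
€308.3: truthful payoff €169.2, deviation payoff €0 → loss €169.2.
€615.6: outcomes coincide → loss €0.
€337.9: truthful payoff €139.6, deviation payoff €0 → loss €139.6.
Total loss = €181.3 + €169.2 + €139.6 = €490.1.
In a second-price auction your bid sets only whether you win, not what you pay, so bidding your true value is weakly dominant.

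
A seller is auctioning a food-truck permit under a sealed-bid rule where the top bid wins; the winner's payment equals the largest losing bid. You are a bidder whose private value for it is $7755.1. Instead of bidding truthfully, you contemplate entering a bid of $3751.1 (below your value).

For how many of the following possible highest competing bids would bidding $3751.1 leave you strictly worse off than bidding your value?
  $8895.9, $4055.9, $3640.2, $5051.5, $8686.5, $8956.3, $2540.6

2

The deviation hurts exactly when the highest competing bid lies strictly between $3751.1 and $7755.1 — underbidding then forfeits a profitable win.
$8895.9: above both → same outcome either way.
$4055.9: inside the interval → strictly worse (loss $3699.2).
$3640.2: below both → same outcome either way.
$5051.5: inside the interval → strictly worse (loss $2703.6).
$8686.5: above both → same outcome either way.
$8956.3: above both → same outcome either way.
$2540.6: below both → same outcome either way.
Count: 2.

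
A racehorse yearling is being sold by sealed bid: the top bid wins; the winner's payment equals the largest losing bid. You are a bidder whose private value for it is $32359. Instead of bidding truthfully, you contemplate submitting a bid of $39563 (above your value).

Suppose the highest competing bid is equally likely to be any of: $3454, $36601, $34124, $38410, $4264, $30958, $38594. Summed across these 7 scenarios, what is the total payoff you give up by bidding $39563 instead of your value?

The deviation costs you only when the competing bid falls strictly between $32359 and $39563; elsewhere both bids give the same outcome.
$3454: outcomes coincide → loss $0.
$36601: truthful payoff $0, deviation payoff −$4242 → loss $4242.
$34124: truthful payoff $0, deviation payoff −$1765 → loss $1765.
$38410: truthful payoff $0, deviation payoff −$6051 → loss $6051.
$4264: outcomes coincide → loss $0.
$30958: outcomes coincide → loss $0.
$38594: truthful payoff $0, deviation payoff −$6235 → loss $6235.
Total loss = $4242 + $1765 + $6051 + $6235 = $18293.

$18293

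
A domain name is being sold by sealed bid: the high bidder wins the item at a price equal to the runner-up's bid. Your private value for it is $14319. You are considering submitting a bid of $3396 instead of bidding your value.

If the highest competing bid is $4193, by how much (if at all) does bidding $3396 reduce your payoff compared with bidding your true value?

Bidding your value $14319: you win (since $14319 > $4193) and pay $4193. Payoff $10126.
Bidding $3396: you lose. Payoff $0.
The competing bid $4193 lies between your shaded bid and your value, so underbidding forfeits an item you could have won at a profitable price.
Loss from deviating = $10126 − ($0) = $10126.
Because the price is fixed by the runner-up's bid, deviating from your value can only change a good outcome into a bad one — never the reverse.

$10126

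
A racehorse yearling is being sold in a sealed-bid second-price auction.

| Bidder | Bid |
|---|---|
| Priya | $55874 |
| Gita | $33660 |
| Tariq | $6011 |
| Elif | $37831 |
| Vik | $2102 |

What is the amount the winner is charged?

Highest bid: Priya at $55874, so Priya wins.
Second-highest bid: Elif at $37831 — that is the price the winner pays.

$37831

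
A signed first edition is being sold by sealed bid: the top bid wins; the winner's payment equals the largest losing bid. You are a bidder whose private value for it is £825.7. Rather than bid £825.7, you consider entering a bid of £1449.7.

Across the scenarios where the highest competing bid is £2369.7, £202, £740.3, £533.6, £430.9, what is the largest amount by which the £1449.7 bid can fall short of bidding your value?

£2369.7: same outcome either way → loss £0.
£202: same outcome either way → loss £0.
£740.3: same outcome either way → loss £0.
£533.6: same outcome either way → loss £0.
£430.9: same outcome either way → loss £0.
Maximum loss: £0.

£0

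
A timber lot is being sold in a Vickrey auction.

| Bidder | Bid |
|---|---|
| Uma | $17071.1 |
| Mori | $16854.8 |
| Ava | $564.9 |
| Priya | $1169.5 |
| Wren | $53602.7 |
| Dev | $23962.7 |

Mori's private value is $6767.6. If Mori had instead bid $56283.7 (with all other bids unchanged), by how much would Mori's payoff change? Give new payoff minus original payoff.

−$46835.1

The highest bid among the other bidders is $53602.7; Mori's bid doesn't change that.
Original bid $16854.8: Mori is not highest (top rival bid is $53602.7); payoff $0.
Alternative bid $56283.7: Mori is highest, pays the top rival bid $53602.7; payoff $6767.6 − $53602.7 = −$46835.1.
Change in payoff = −$46835.1 − ($0) = −$46835.1.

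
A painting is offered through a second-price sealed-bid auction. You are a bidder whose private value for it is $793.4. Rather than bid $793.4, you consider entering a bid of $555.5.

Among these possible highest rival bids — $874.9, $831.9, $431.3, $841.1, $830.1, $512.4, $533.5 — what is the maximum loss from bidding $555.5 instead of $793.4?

$0

$874.9: same outcome either way → loss $0.
$831.9: same outcome either way → loss $0.
$431.3: same outcome either way → loss $0.
$841.1: same outcome either way → loss $0.
$830.1: same outcome either way → loss $0.
$512.4: same outcome either way → loss $0.
$533.5: same outcome either way → loss $0.
Maximum loss: $0.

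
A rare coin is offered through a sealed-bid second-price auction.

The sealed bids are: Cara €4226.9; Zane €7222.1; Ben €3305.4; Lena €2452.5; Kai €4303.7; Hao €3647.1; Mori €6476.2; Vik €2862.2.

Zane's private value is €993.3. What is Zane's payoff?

Highest bid: Zane at €7222.1, so Zane wins.
Second-highest bid: Mori at €6476.2 — that is the price the winner pays.
Zane's payoff = value − price = €993.3 − €6476.2 = −€5482.9.

−€5482.9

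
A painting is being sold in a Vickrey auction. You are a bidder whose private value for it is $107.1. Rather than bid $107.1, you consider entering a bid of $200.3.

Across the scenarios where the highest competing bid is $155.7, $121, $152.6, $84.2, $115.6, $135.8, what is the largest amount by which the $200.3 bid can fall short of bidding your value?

$155.7: truthful gives $0, deviation gives −$48.6 → loss $48.6.
$121: truthful gives $0, deviation gives −$13.9 → loss $13.9.
$152.6: truthful gives $0, deviation gives −$45.5 → loss $45.5.
$84.2: same outcome either way → loss $0.
$115.6: truthful gives $0, deviation gives −$8.5 → loss $8.5.
$135.8: truthful gives $0, deviation gives −$28.7 → loss $28.7.
Maximum loss: $48.6.

$48.6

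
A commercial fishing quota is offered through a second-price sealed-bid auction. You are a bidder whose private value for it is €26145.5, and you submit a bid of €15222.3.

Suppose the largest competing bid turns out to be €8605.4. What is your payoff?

€17540.1

Your bid €15222.3 exceeds the highest competing bid €8605.4, so you win.
In a second-price auction the winner pays the second-highest bid, €8605.4.
Payoff = value − price = €26145.5 − €8605.4 = €17540.1.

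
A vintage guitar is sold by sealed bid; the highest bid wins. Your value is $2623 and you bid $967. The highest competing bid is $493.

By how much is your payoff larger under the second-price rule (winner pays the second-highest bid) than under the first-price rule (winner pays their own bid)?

You have the highest bid, so you win under either rule.
Second-price: pay $493 → payoff $2130.
First-price: pay your own bid $967 → payoff $1656.
Difference = $2130 − ($1656) = $474.

$474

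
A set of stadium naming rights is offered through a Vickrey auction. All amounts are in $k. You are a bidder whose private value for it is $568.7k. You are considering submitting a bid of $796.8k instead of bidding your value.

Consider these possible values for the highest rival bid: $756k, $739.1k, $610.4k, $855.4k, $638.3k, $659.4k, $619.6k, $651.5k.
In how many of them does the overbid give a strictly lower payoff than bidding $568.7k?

The deviation hurts exactly when the highest competing bid lies strictly between $568.7k and $796.8k — overbidding then wins at a price above your value.
$756k: inside the interval → strictly worse (loss $187.3k).
$739.1k: inside the interval → strictly worse (loss $170.4k).
$610.4k: inside the interval → strictly worse (loss $41.7k).
$855.4k: above both → same outcome either way.
$638.3k: inside the interval → strictly worse (loss $69.6k).
$659.4k: inside the interval → strictly worse (loss $90.7k).
$619.6k: inside the interval → strictly worse (loss $50.9k).
$651.5k: inside the interval → strictly worse (loss $82.8k).
Count: 7.

7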